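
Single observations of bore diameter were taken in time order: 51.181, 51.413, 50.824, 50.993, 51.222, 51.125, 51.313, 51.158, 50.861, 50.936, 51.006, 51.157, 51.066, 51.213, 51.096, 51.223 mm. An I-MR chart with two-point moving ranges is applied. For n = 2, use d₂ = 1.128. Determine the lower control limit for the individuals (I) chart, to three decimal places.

50.627

X̄ = (51.181 + 51.413 + 50.824 + 50.993 + 51.222 + 51.125 + 51.313 + 51.158 + 50.861 + 50.936 + 51.006 + 51.157 + 51.066 + 51.213 + 51.096 + 51.223) / 16 = 51.1117
Moving ranges: 0.232, 0.589, 0.169, 0.229, 0.097, 0.188, 0.155, 0.297, 0.075, 0.070, 0.151, 0.091, 0.147, 0.117, 0.127; M̄R̄ = 2.7340 / 15 = 0.1823
LCL = X̄ − 3·M̄R̄/d₂ = 51.1117 − 3 × 0.1823 / 1.128 = 50.6269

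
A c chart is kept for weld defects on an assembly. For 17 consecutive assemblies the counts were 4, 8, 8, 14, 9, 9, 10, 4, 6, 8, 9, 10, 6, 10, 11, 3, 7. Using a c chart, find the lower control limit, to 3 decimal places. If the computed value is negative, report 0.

c̄ = (4 + 8 + 8 + 14 + 9 + 9 + 10 + 4 + 6 + 8 + 9 + 10 + 6 + 10 + 11 + 3 + 7) / 17 = 136 / 17 = 8.0000
LCL = c̄ − 3√c̄ = 8.0000 − 3 × 2.8284 = -0.4853 → 0 (cannot be negative)

0.000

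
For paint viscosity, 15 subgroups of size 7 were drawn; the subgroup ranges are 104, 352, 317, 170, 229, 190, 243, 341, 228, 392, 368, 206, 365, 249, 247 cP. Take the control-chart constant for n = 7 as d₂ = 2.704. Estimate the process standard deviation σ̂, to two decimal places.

R̄ = (104 + 352 + 317 + 170 + 229 + 190 + 243 + 341 + 228 + 392 + 368 + 206 + 365 + 249 + 247) / 15 = 266.7333
σ̂ = R̄ / d₂ = 266.7333 / 2.704 = 98.6440

98.64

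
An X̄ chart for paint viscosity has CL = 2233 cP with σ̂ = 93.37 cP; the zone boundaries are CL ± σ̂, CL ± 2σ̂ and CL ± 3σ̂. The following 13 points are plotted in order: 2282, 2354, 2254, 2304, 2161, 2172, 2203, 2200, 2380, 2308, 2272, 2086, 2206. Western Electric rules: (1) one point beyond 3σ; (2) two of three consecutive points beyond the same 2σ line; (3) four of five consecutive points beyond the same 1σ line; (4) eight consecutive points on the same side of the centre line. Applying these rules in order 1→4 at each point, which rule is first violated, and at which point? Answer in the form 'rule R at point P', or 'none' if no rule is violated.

Zone of each point (C = within 1σ̂, B = 1σ̂–2σ̂, A = 2σ̂–3σ̂, * = beyond 3σ̂; sign = side of CL): 1:+C, 2:+B, 3:+C, 4:+C, 5:-C, 6:-C, 7:-C, 8:-C, 9:+B, 10:+C, 11:+C, 12:-B, 13:-C
No rule fires across all 13 points.

none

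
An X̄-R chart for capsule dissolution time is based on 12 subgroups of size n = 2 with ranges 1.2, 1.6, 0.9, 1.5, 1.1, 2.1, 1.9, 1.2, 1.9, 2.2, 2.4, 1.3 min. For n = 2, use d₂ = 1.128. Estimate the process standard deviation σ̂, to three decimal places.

R̄ = (1.2 + 1.6 + 0.9 + 1.5 + 1.1 + 2.1 + 1.9 + 1.2 + 1.9 + 2.2 + 2.4 + 1.3) / 12 = 1.6083
σ̂ = R̄ / d₂ = 1.6083 / 1.128 = 1.4258

1.426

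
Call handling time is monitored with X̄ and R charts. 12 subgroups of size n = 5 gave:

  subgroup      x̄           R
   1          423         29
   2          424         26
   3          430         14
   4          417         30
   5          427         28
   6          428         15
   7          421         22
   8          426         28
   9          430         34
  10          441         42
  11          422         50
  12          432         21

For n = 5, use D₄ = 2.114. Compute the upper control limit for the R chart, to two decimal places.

59.72

R̄ = (29 + 26 + 14 + 30 + 28 + 15 + 22 + 28 + 34 + 42 + 50 + 21) / 12 = 339.0000 / 12 = 28.2500
UCL_R = D₄·R̄ = 2.114 × 28.2500 = 59.7205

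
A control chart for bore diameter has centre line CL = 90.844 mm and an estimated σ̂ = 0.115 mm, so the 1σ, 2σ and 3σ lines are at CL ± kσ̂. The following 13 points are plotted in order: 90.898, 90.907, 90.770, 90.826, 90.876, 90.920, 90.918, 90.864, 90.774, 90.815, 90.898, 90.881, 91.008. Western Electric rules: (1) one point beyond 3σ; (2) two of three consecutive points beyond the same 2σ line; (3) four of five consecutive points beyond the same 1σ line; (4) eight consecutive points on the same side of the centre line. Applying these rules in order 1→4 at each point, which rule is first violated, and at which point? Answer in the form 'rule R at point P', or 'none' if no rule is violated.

Zone of each point (C = within 1σ̂, B = 1σ̂–2σ̂, A = 2σ̂–3σ̂, * = beyond 3σ̂; sign = side of CL): 1:+C, 2:+C, 3:-C, 4:-C, 5:+C, 6:+C, 7:+C, 8:+C, 9:-C, 10:-C, 11:+C, 12:+C, 13:+B
No rule fires across all 13 points.

none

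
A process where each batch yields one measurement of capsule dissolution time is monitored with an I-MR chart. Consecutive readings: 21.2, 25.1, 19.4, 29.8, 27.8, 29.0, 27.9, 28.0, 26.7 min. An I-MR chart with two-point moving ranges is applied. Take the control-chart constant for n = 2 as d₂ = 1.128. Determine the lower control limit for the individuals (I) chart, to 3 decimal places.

17.556

X̄ = (21.2 + 25.1 + 19.4 + 29.8 + 27.8 + 29.0 + 27.9 + 28.0 + 26.7) / 9 = 26.1000
Moving ranges: 3.9, 5.7, 10.4, 2.0, 1.2, 1.1, 0.1, 1.3; M̄R̄ = 25.7000 / 8 = 3.2125
LCL = X̄ − 3·M̄R̄/d₂ = 26.1000 − 3 × 3.2125 / 1.128 = 17.5561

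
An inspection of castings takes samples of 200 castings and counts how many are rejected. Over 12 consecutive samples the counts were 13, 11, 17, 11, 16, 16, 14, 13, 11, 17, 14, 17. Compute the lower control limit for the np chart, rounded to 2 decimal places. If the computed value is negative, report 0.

3.28

p̄ = Σdᵢ / (k·n) = 170 / (12 × 200) = 0.07083
LCL = np̄ − 3·√(np̄(1−p̄)) = 14.1667 − 3 × 3.6281 = 3.2823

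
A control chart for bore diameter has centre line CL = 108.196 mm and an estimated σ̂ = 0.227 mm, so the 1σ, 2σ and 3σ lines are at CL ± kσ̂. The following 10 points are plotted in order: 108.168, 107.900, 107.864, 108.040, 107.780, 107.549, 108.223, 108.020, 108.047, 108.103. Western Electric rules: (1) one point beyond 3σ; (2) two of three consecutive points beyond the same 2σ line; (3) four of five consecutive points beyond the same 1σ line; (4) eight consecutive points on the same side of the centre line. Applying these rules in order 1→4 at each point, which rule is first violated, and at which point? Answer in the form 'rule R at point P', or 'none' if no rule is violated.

rule 3 at point 6

Zone of each point (C = within 1σ̂, B = 1σ̂–2σ̂, A = 2σ̂–3σ̂, * = beyond 3σ̂; sign = side of CL): 1:-C, 2:-B, 3:-B, 4:-C, 5:-B, 6:-A, 7:+C, 8:-C, 9:-C, 10:-C
Rule 3 (four of five consecutive points beyond the same 1σ limit) is satisfied at point 6.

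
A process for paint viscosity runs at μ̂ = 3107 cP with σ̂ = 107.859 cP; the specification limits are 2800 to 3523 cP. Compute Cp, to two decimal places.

Cp = (USL − LSL) / (6σ̂) = (3523 − 2800) / (6 × 107.859) = 723.0000 / 647.1540 = 1.1172

1.12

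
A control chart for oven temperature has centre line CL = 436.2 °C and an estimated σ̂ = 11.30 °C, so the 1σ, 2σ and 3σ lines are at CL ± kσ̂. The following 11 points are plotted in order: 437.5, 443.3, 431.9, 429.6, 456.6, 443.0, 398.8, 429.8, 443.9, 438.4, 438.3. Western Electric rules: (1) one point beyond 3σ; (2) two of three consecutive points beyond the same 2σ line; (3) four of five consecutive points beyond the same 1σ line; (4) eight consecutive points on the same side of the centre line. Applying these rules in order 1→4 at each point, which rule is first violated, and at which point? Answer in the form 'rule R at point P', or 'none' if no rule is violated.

rule 1 at point 7

Zone of each point (C = within 1σ̂, B = 1σ̂–2σ̂, A = 2σ̂–3σ̂, * = beyond 3σ̂; sign = side of CL): 1:+C, 2:+C, 3:-C, 4:-C, 5:+B, 6:+C, 7:-*, 8:-C, 9:+C, 10:+C, 11:+C
Rule 1 (one point beyond the 3σ limits) is satisfied at point 7.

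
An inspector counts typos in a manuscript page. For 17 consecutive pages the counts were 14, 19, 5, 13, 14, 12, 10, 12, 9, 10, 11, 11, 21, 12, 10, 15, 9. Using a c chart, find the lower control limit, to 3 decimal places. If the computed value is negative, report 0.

1.708

c̄ = (14 + 19 + 5 + 13 + 14 + 12 + 10 + 12 + 9 + 10 + 11 + 11 + 21 + 12 + 10 + 15 + 9) / 17 = 207 / 17 = 12.1765
LCL = c̄ − 3√c̄ = 12.1765 − 3 × 3.4895 = 1.7080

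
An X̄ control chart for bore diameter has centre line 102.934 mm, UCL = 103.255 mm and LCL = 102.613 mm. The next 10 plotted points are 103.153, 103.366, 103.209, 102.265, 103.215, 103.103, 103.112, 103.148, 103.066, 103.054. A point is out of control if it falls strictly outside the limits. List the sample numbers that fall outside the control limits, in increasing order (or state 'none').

2, 4

Compare each point to [102.613, 103.255]: sample 2 = 103.366 > UCL; sample 4 = 102.265 < LCL.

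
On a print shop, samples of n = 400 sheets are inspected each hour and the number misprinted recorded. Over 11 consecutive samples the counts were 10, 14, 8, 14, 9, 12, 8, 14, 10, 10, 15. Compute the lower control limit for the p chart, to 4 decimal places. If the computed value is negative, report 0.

0.0034

p̄ = Σdᵢ / (k·n) = 124 / (11 × 400) = 0.02818
LCL = p̄ − 3·√(p̄(1−p̄)/n) = 0.02818 − 3 × 0.00827 = 0.00336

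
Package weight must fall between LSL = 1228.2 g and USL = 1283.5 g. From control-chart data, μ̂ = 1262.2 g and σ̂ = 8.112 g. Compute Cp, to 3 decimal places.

Cp = (USL − LSL) / (6σ̂) = (1283.5 − 1228.2) / (6 × 8.112) = 55.3000 / 48.6720 = 1.1362

1.136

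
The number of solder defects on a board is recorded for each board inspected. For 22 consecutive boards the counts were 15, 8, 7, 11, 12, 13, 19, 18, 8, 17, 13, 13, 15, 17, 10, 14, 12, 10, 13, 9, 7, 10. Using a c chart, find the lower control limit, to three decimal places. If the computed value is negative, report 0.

c̄ = (15 + 8 + 7 + 11 + 12 + 13 + 19 + 18 + 8 + 17 + 13 + 13 + 15 + 17 + 10 + 14 + 12 + 10 + 13 + 9 + 7 + 10) / 22 = 271 / 22 = 12.3182
LCL = c̄ − 3√c̄ = 12.3182 − 3 × 3.5097 = 1.7890

1.789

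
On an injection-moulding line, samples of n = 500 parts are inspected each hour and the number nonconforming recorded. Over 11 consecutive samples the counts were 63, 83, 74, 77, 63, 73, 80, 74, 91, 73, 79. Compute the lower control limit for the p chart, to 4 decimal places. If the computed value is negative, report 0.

p̄ = Σdᵢ / (k·n) = 830 / (11 × 500) = 0.15091
LCL = p̄ − 3·√(p̄(1−p̄)/n) = 0.15091 − 3 × 0.01601 = 0.10288

0.1029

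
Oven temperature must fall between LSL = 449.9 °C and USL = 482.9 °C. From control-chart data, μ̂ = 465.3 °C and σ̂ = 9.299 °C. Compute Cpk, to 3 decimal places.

0.552

Cpu = (USL − μ̂) / (3σ̂) = (482.9 − 465.3) / (3 × 9.299) = 0.6309; Cpl = (μ̂ − LSL) / (3σ̂) = (465.3 − 449.9) / (3 × 9.299) = 0.5520; Cpk = min(Cpu, Cpl) = 0.5520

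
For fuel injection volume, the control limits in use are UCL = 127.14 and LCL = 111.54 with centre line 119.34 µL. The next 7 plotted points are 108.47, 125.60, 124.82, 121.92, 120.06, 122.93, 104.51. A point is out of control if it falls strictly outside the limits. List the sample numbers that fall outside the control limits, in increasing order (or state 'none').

Compare each point to [111.54, 127.14]: sample 1 = 108.47 < LCL; sample 7 = 104.51 < LCL.

1, 7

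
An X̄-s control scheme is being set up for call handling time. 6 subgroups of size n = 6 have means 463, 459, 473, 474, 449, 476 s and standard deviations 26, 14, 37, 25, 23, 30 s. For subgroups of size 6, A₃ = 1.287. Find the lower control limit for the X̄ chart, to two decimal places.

X̄̄ = (463 + 459 + 473 + 474 + 449 + 476) / 6 = 465.6667
s̄ = (26 + 14 + 37 + 25 + 23 + 30) / 6 = 25.8333
LCL = X̄̄ − A₃·s̄ = 465.6667 − 1.287 × 25.8333 = 432.4192

432.42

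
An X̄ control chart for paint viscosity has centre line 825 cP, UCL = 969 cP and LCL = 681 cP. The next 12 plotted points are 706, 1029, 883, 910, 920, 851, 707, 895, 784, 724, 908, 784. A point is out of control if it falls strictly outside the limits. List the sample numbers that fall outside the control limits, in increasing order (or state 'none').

2

Compare each point to [681, 969]: sample 2 = 1029 > UCL.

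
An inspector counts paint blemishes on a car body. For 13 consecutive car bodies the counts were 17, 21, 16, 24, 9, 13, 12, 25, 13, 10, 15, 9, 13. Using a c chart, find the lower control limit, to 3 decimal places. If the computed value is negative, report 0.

c̄ = (17 + 21 + 16 + 24 + 9 + 13 + 12 + 25 + 13 + 10 + 15 + 9 + 13) / 13 = 197 / 13 = 15.1538
LCL = c̄ − 3√c̄ = 15.1538 − 3 × 3.8928 = 3.4755

3.475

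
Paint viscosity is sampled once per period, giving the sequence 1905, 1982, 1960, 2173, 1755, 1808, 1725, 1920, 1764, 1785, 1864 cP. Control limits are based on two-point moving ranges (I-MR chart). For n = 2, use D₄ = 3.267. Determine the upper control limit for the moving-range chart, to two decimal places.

Moving ranges: 77, 22, 213, 418, 53, 83, 195, 156, 21, 79; M̄R̄ = 1317.0000 / 10 = 131.7000
UCL_MR = D₄·M̄R̄ = 3.267 × 131.7000 = 430.2639

430.26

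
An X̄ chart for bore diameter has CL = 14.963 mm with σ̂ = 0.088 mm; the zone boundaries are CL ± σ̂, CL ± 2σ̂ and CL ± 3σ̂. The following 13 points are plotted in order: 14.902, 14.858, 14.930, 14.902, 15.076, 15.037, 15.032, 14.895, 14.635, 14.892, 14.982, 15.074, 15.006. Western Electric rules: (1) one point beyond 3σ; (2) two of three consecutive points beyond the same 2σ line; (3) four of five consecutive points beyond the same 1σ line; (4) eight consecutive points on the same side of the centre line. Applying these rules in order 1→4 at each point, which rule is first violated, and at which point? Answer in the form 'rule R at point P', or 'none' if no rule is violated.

rule 1 at point 9

Zone of each point (C = within 1σ̂, B = 1σ̂–2σ̂, A = 2σ̂–3σ̂, * = beyond 3σ̂; sign = side of CL): 1:-C, 2:-B, 3:-C, 4:-C, 5:+B, 6:+C, 7:+C, 8:-C, 9:-*, 10:-C, 11:+C, 12:+B, 13:+C
Rule 1 (one point beyond the 3σ limits) is satisfied at point 9.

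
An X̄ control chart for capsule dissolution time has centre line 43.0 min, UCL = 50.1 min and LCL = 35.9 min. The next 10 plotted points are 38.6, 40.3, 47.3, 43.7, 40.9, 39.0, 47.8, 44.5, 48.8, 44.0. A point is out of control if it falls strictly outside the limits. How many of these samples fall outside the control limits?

0

All 10 points lie within [35.9, 50.1].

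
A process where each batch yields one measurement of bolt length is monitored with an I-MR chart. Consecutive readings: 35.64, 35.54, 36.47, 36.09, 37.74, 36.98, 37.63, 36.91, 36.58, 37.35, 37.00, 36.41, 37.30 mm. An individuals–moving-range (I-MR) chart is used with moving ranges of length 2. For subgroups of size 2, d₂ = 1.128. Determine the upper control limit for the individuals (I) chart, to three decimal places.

X̄ = (35.64 + 35.54 + 36.47 + 36.09 + 37.74 + 36.98 + 37.63 + 36.91 + 36.58 + 37.35 + 37.00 + 36.41 + 37.30) / 13 = 36.7415
Moving ranges: 0.10, 0.93, 0.38, 1.65, 0.76, 0.65, 0.72, 0.33, 0.77, 0.35, 0.59, 0.89; M̄R̄ = 8.1200 / 12 = 0.6767
UCL = X̄ + 3·M̄R̄/d₂ = 36.7415 + 3 × 0.6767 / 1.128 = 38.5412

38.541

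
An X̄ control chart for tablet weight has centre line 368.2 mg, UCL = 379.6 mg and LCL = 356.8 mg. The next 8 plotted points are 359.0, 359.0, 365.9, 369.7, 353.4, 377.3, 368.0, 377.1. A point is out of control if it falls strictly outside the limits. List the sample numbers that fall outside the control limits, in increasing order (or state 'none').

Compare each point to [356.8, 379.6]: sample 5 = 353.4 < LCL.

5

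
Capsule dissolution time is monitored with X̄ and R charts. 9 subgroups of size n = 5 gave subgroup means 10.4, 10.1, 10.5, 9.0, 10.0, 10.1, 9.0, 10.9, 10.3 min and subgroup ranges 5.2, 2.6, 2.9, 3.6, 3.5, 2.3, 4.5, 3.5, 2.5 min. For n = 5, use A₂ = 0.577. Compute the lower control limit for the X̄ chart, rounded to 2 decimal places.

8.07

X̄̄ = (10.4 + 10.1 + 10.5 + 9.0 + 10.0 + 10.1 + 9.0 + 10.9 + 10.3) / 9 = 90.3000 / 9 = 10.0333
R̄ = (5.2 + 2.6 + 2.9 + 3.6 + 3.5 + 2.3 + 4.5 + 3.5 + 2.5) / 9 = 30.6000 / 9 = 3.4000
LCL = X̄̄ − A₂·R̄ = 10.0333 − 0.577 × 3.4000 = 8.0715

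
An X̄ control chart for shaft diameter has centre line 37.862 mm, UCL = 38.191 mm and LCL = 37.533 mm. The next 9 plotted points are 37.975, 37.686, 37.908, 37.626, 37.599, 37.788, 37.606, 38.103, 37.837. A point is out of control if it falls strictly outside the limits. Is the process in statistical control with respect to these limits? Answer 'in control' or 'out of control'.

in control

All 9 points lie within [37.533, 38.191].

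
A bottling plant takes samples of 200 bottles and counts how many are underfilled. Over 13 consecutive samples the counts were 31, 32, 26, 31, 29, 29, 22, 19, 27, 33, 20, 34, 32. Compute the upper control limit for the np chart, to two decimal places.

p̄ = Σdᵢ / (k·n) = 365 / (13 × 200) = 0.14038
UCL = np̄ + 3·√(np̄(1−p̄)) = 28.0769 + 3 × √(28.0769×0.85962) = 28.0769 + 3 × 4.9128 = 42.8152

42.82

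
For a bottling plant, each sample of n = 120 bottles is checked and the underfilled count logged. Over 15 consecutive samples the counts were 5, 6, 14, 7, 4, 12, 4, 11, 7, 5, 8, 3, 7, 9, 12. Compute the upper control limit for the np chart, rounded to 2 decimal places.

p̄ = Σdᵢ / (k·n) = 114 / (15 × 120) = 0.06333
UCL = np̄ + 3·√(np̄(1−p̄)) = 7.6000 + 3 × √(7.6000×0.93667) = 7.6000 + 3 × 2.6681 = 15.6042

15.60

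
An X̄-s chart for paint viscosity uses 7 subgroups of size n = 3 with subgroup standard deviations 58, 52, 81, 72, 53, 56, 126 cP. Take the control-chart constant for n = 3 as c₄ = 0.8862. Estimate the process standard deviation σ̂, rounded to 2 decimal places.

80.28

s̄ = (58 + 52 + 81 + 72 + 53 + 56 + 126) / 7 = 71.1429
σ̂ = s̄ / c₄ = 71.1429 / 0.8862 = 80.2786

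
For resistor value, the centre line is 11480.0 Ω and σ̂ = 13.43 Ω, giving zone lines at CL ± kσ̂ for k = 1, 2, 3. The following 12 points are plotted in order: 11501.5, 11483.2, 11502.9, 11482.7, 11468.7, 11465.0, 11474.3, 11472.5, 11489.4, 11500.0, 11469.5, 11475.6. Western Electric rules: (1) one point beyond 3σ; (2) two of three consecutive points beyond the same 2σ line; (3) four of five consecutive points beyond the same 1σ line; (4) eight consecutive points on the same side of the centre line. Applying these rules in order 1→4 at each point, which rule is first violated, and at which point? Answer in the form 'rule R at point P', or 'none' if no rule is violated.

Zone of each point (C = within 1σ̂, B = 1σ̂–2σ̂, A = 2σ̂–3σ̂, * = beyond 3σ̂; sign = side of CL): 1:+B, 2:+C, 3:+B, 4:+C, 5:-C, 6:-B, 7:-C, 8:-C, 9:+C, 10:+B, 11:-C, 12:-C
No rule fires across all 12 points.

none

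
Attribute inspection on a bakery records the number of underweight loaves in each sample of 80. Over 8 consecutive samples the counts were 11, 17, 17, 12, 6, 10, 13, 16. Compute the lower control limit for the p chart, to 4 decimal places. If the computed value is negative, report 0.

p̄ = Σdᵢ / (k·n) = 102 / (8 × 80) = 0.15937
LCL = p̄ − 3·√(p̄(1−p̄)/n) = 0.15937 − 3 × 0.04092 = 0.03661

0.0366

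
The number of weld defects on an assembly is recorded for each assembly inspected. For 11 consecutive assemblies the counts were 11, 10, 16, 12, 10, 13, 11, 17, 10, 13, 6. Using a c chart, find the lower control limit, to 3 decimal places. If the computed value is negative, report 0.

1.454

c̄ = (11 + 10 + 16 + 12 + 10 + 13 + 11 + 17 + 10 + 13 + 6) / 11 = 129 / 11 = 11.7273
LCL = c̄ − 3√c̄ = 11.7273 − 3 × 3.4245 = 1.4537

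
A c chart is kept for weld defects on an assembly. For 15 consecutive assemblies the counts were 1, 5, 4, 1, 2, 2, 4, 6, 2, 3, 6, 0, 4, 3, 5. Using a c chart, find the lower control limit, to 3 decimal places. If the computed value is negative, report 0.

0.000

c̄ = (1 + 5 + 4 + 1 + 2 + 2 + 4 + 6 + 2 + 3 + 6 + 0 + 4 + 3 + 5) / 15 = 48 / 15 = 3.2000
LCL = c̄ − 3√c̄ = 3.2000 − 3 × 1.7889 = -2.1666 → 0 (cannot be negative)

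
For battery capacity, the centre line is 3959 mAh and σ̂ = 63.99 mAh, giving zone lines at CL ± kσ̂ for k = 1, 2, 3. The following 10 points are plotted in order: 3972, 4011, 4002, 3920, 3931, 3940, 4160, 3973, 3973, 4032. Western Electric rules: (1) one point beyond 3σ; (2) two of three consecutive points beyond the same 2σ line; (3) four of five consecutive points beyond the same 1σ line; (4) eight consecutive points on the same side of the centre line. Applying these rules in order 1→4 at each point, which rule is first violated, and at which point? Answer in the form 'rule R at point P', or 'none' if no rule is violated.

Zone of each point (C = within 1σ̂, B = 1σ̂–2σ̂, A = 2σ̂–3σ̂, * = beyond 3σ̂; sign = side of CL): 1:+C, 2:+C, 3:+C, 4:-C, 5:-C, 6:-C, 7:+*, 8:+C, 9:+C, 10:+B
Rule 1 (one point beyond the 3σ limits) is satisfied at point 7.

rule 1 at point 7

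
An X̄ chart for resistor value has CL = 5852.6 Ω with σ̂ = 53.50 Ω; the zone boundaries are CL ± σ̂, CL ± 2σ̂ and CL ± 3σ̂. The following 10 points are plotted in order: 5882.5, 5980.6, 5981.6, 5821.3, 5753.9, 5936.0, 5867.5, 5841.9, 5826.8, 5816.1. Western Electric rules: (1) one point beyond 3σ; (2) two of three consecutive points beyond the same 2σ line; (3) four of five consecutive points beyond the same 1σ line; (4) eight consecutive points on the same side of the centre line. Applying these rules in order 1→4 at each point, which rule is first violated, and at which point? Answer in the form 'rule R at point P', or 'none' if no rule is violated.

rule 2 at point 3

Zone of each point (C = within 1σ̂, B = 1σ̂–2σ̂, A = 2σ̂–3σ̂, * = beyond 3σ̂; sign = side of CL): 1:+C, 2:+A, 3:+A, 4:-C, 5:-B, 6:+B, 7:+C, 8:-C, 9:-C, 10:-C
Rule 2 (two of three consecutive points beyond the same 2σ limit) is satisfied at point 3.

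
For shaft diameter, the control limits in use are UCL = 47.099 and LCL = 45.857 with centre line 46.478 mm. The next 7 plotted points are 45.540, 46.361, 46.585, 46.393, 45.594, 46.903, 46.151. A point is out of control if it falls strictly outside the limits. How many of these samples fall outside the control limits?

2

Compare each point to [45.857, 47.099]: sample 1 = 45.540 < LCL; sample 5 = 45.594 < LCL.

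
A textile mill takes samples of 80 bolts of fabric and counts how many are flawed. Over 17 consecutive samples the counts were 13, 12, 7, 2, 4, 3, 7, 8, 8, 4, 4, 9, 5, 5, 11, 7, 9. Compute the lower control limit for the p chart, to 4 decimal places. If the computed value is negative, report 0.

0.0000

p̄ = Σdᵢ / (k·n) = 118 / (17 × 80) = 0.08676
LCL = p̄ − 3·√(p̄(1−p̄)/n) = 0.08676 − 3 × 0.03147 = -0.00765 → 0 (negative, so LCL = 0)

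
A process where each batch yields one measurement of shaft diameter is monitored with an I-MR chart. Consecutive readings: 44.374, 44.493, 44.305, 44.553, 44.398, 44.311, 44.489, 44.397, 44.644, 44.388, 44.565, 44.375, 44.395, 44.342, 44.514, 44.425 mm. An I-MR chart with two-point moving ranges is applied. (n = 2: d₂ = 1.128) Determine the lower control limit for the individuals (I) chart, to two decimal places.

X̄ = (44.374 + 44.493 + 44.305 + 44.553 + 44.398 + 44.311 + 44.489 + 44.397 + 44.644 + 44.388 + 44.565 + 44.375 + 44.395 + 44.342 + 44.514 + 44.425) / 16 = 44.4355
Moving ranges: 0.119, 0.188, 0.248, 0.155, 0.087, 0.178, 0.092, 0.247, 0.256, 0.177, 0.190, 0.020, 0.053, 0.172, 0.089; M̄R̄ = 2.2710 / 15 = 0.1514
LCL = X̄ − 3·M̄R̄/d₂ = 44.4355 − 3 × 0.1514 / 1.128 = 44.0328

44.03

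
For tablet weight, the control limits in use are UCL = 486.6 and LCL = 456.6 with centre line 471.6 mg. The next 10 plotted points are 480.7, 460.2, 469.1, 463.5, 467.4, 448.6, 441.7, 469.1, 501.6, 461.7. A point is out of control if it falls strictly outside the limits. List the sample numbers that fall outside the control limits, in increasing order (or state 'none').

6, 7, 9

Compare each point to [456.6, 486.6]: sample 6 = 448.6 < LCL; sample 7 = 441.7 < LCL; sample 9 = 501.6 > UCL.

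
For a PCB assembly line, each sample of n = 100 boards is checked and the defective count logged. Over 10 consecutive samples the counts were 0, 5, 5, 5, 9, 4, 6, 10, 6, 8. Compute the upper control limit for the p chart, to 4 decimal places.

0.1281

p̄ = Σdᵢ / (k·n) = 58 / (10 × 100) = 0.05800
UCL = p̄ + 3·√(p̄(1−p̄)/n) = 0.05800 + 3 × √(0.05800×0.94200/100) = 0.05800 + 3 × 0.02337 = 0.12812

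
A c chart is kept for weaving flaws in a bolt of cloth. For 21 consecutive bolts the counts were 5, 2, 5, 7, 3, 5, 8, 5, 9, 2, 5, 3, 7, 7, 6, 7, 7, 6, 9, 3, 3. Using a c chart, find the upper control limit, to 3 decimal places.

12.418

c̄ = (5 + 2 + 5 + 7 + 3 + 5 + 8 + 5 + 9 + 2 + 5 + 3 + 7 + 7 + 6 + 7 + 7 + 6 + 9 + 3 + 3) / 21 = 114 / 21 = 5.4286
UCL = c̄ + 3√c̄ = 5.4286 + 3 × √5.4286 = 5.4286 + 3 × 2.3299 = 12.4184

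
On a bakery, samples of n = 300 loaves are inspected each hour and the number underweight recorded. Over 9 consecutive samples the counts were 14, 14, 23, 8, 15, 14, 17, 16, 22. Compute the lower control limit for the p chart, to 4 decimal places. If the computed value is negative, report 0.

p̄ = Σdᵢ / (k·n) = 143 / (9 × 300) = 0.05296
LCL = p̄ − 3·√(p̄(1−p̄)/n) = 0.05296 − 3 × 0.01293 = 0.01417

0.0142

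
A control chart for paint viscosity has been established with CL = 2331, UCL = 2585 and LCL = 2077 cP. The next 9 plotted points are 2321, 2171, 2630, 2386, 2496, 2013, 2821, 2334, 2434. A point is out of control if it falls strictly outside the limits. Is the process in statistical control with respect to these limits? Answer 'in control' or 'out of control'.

Compare each point to [2077, 2585]: sample 3 = 2630 > UCL; sample 6 = 2013 < LCL; sample 7 = 2821 > UCL.

out of control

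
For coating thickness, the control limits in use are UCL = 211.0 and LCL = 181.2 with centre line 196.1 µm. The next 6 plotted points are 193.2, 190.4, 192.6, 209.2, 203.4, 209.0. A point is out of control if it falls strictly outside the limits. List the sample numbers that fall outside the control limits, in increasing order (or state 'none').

none

All 6 points lie within [181.2, 211.0].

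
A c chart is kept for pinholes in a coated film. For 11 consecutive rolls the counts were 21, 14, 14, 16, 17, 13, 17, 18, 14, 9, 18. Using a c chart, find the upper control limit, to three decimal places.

27.374

c̄ = (21 + 14 + 14 + 16 + 17 + 13 + 17 + 18 + 14 + 9 + 18) / 11 = 171 / 11 = 15.5455
UCL = c̄ + 3√c̄ = 15.5455 + 3 × √15.5455 = 15.5455 + 3 × 3.9428 = 27.3738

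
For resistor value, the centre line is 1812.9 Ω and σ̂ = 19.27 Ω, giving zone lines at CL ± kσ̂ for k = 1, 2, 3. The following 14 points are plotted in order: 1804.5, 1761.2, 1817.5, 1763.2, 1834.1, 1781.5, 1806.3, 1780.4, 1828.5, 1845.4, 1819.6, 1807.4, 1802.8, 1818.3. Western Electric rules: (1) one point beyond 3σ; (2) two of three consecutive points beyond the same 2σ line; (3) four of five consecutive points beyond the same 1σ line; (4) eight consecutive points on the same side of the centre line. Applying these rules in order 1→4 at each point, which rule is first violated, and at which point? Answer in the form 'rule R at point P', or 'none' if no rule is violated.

Zone of each point (C = within 1σ̂, B = 1σ̂–2σ̂, A = 2σ̂–3σ̂, * = beyond 3σ̂; sign = side of CL): 1:-C, 2:-A, 3:+C, 4:-A, 5:+B, 6:-B, 7:-C, 8:-B, 9:+C, 10:+B, 11:+C, 12:-C, 13:-C, 14:+C
Rule 2 (two of three consecutive points beyond the same 2σ limit) is satisfied at point 4.

rule 2 at point 4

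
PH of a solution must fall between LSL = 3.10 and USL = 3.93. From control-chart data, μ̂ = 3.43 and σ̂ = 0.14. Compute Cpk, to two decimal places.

0.79

Cpu = (USL − μ̂) / (3σ̂) = (3.93 − 3.43) / (3 × 0.14) = 1.1905; Cpl = (μ̂ − LSL) / (3σ̂) = (3.43 − 3.10) / (3 × 0.14) = 0.7857; Cpk = min(Cpu, Cpl) = 0.7857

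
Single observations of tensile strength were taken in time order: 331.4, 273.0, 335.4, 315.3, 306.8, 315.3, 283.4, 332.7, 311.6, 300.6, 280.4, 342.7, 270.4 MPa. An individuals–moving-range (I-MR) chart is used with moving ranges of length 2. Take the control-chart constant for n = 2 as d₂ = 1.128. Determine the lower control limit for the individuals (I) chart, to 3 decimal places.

213.200

X̄ = (331.4 + 273.0 + 335.4 + 315.3 + 306.8 + 315.3 + 283.4 + 332.7 + 311.6 + 300.6 + 280.4 + 342.7 + 270.4) / 13 = 307.6154
Moving ranges: 58.4, 62.4, 20.1, 8.5, 8.5, 31.9, 49.3, 21.1, 11.0, 20.2, 62.3, 72.3; M̄R̄ = 426.0000 / 12 = 35.5000
LCL = X̄ − 3·M̄R̄/d₂ = 307.6154 − 3 × 35.5000 / 1.128 = 213.2005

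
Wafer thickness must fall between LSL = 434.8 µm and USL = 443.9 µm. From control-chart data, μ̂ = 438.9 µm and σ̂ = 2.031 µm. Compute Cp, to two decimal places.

0.75

Cp = (USL − LSL) / (6σ̂) = (443.9 − 434.8) / (6 × 2.031) = 9.1000 / 12.1860 = 0.7468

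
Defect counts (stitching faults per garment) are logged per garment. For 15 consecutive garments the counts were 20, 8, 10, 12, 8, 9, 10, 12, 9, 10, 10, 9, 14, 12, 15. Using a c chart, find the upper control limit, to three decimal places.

c̄ = (20 + 8 + 10 + 12 + 8 + 9 + 10 + 12 + 9 + 10 + 10 + 9 + 14 + 12 + 15) / 15 = 168 / 15 = 11.2000
UCL = c̄ + 3√c̄ = 11.2000 + 3 × √11.2000 = 11.2000 + 3 × 3.3466 = 21.2399

21.240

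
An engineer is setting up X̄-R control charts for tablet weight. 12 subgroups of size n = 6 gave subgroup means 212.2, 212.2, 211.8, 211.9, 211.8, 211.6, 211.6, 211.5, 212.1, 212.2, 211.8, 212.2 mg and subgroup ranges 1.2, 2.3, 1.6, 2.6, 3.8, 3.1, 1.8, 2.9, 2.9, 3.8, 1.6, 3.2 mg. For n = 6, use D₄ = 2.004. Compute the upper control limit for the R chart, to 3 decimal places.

5.144

R̄ = (1.2 + 2.3 + 1.6 + 2.6 + 3.8 + 3.1 + 1.8 + 2.9 + 2.9 + 3.8 + 1.6 + 3.2) / 12 = 30.8000 / 12 = 2.5667
UCL_R = D₄·R̄ = 2.004 × 2.5667 = 5.1436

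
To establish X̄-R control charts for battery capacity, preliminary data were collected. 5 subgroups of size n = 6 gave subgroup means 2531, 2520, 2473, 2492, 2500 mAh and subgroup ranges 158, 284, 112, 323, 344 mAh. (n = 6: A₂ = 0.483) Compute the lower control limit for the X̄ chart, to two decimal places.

2385.25

X̄̄ = (2531 + 2520 + 2473 + 2492 + 2500) / 5 = 12516.0000 / 5 = 2503.2000
R̄ = (158 + 284 + 112 + 323 + 344) / 5 = 1221.0000 / 5 = 244.2000
LCL = X̄̄ − A₂·R̄ = 2503.2000 − 0.483 × 244.2000 = 2385.2514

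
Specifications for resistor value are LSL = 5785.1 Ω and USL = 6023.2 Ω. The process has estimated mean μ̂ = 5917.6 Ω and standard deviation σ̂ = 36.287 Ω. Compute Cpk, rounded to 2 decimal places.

Cpu = (USL − μ̂) / (3σ̂) = (6023.2 − 5917.6) / (3 × 36.287) = 0.9700; Cpl = (μ̂ − LSL) / (3σ̂) = (5917.6 − 5785.1) / (3 × 36.287) = 1.2171; Cpk = min(Cpu, Cpl) = 0.9700

0.97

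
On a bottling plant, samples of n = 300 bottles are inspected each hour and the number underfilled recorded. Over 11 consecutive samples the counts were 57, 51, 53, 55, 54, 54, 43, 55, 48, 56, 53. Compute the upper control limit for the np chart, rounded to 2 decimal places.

p̄ = Σdᵢ / (k·n) = 579 / (11 × 300) = 0.17545
UCL = np̄ + 3·√(np̄(1−p̄)) = 52.6364 + 3 × √(52.6364×0.82455) = 52.6364 + 3 × 6.5879 = 72.4002

72.40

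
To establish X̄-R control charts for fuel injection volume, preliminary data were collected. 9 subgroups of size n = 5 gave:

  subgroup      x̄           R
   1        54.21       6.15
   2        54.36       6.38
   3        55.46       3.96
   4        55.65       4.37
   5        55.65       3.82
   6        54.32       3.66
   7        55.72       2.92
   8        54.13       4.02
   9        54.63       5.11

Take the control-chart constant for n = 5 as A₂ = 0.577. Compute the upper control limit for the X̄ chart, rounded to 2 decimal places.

57.49

X̄̄ = (54.21 + 54.36 + 55.46 + 55.65 + 55.65 + 54.32 + 55.72 + 54.13 + 54.63) / 9 = 494.1300 / 9 = 54.9033
R̄ = (6.15 + 6.38 + 3.96 + 4.37 + 3.82 + 3.66 + 2.92 + 4.02 + 5.11) / 9 = 40.3900 / 9 = 4.4878
UCL = X̄̄ + A₂·R̄ = 54.9033 + 0.577 × 4.4878 = 57.4928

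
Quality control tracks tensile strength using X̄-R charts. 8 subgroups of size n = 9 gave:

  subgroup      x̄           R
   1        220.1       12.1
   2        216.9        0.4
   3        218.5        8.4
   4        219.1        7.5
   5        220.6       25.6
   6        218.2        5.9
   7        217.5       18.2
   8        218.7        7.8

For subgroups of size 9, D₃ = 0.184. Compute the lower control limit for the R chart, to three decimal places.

R̄ = (12.1 + 0.4 + 8.4 + 7.5 + 25.6 + 5.9 + 18.2 + 7.8) / 8 = 85.9000 / 8 = 10.7375
LCL_R = D₃·R̄ = 0.184 × 10.7375 = 1.9757

1.976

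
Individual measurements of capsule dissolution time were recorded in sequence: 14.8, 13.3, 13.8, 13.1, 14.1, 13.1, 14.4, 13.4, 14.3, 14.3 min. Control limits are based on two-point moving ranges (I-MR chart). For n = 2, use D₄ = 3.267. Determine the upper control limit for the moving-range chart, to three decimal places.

2.868

Moving ranges: 1.5, 0.5, 0.7, 1.0, 1.0, 1.3, 1.0, 0.9, 0.0; M̄R̄ = 7.9000 / 9 = 0.8778
UCL_MR = D₄·M̄R̄ = 3.267 × 0.8778 = 2.8677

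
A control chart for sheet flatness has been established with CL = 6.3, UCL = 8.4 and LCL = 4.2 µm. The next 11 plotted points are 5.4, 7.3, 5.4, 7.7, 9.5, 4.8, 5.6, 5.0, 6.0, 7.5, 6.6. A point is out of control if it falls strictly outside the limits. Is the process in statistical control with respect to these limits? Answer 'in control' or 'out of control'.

out of control

Compare each point to [4.2, 8.4]: sample 5 = 9.5 > UCL.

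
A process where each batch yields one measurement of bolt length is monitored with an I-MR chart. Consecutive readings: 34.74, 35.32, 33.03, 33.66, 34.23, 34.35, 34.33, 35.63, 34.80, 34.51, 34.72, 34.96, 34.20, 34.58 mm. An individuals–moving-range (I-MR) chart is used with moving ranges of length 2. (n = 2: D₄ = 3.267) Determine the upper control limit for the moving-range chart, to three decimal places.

Moving ranges: 0.58, 2.29, 0.63, 0.57, 0.12, 0.02, 1.30, 0.83, 0.29, 0.21, 0.24, 0.76, 0.38; M̄R̄ = 8.2200 / 13 = 0.6323
UCL_MR = D₄·M̄R̄ = 3.267 × 0.6323 = 2.0657

2.066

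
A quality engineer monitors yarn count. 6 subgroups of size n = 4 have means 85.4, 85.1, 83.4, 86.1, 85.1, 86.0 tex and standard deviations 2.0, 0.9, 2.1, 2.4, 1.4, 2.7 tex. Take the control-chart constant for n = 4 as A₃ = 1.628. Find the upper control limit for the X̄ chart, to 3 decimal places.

88.304

X̄̄ = (85.4 + 85.1 + 83.4 + 86.1 + 85.1 + 86.0) / 6 = 85.1833
s̄ = (2.0 + 0.9 + 2.1 + 2.4 + 1.4 + 2.7) / 6 = 1.9167
UCL = X̄̄ + A₃·s̄ = 85.1833 + 1.628 × 1.9167 = 88.3037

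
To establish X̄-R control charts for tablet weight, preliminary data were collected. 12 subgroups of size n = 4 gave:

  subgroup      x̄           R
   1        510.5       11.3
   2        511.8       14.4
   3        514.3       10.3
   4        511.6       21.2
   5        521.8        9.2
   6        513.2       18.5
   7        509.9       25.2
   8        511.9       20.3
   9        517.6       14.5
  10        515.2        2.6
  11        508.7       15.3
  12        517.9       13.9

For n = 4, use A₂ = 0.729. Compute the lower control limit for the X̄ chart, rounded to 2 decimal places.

502.97

X̄̄ = (510.5 + 511.8 + 514.3 + 511.6 + 521.8 + 513.2 + 509.9 + 511.9 + 517.6 + 515.2 + 508.7 + 517.9) / 12 = 6164.4000 / 12 = 513.7000
R̄ = (11.3 + 14.4 + 10.3 + 21.2 + 9.2 + 18.5 + 25.2 + 20.3 + 14.5 + 2.6 + 15.3 + 13.9) / 12 = 176.7000 / 12 = 14.7250
LCL = X̄̄ − A₂·R̄ = 513.7000 − 0.729 × 14.7250 = 502.9655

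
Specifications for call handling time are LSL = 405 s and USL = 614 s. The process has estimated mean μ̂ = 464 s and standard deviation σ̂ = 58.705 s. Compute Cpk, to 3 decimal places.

0.335

Cpu = (USL − μ̂) / (3σ̂) = (614 − 464) / (3 × 58.705) = 0.8517; Cpl = (μ̂ − LSL) / (3σ̂) = (464 − 405) / (3 × 58.705) = 0.3350; Cpk = min(Cpu, Cpl) = 0.3350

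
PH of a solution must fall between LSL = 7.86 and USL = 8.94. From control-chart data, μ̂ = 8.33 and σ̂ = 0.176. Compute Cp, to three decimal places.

Cp = (USL − LSL) / (6σ̂) = (8.94 − 7.86) / (6 × 0.176) = 1.0800 / 1.0560 = 1.0227

1.023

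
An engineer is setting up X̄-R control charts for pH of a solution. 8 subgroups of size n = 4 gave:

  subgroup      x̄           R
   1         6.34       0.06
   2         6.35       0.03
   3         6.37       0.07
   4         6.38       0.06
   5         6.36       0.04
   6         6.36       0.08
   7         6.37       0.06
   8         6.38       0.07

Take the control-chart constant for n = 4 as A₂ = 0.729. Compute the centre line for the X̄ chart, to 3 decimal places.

6.364

X̄̄ = (6.34 + 6.35 + 6.37 + 6.38 + 6.36 + 6.36 + 6.37 + 6.38) / 8 = 50.9100 / 8 = 6.3637
CL = X̄̄ = 6.3637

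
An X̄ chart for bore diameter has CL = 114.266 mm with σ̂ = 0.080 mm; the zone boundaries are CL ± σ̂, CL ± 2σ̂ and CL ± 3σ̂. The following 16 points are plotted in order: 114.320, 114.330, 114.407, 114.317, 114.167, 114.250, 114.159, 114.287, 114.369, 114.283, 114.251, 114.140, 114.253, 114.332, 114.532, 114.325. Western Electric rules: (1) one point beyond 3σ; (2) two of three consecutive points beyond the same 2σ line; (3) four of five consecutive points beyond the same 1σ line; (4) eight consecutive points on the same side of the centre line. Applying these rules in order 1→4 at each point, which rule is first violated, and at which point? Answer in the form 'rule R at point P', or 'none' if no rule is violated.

Zone of each point (C = within 1σ̂, B = 1σ̂–2σ̂, A = 2σ̂–3σ̂, * = beyond 3σ̂; sign = side of CL): 1:+C, 2:+C, 3:+B, 4:+C, 5:-B, 6:-C, 7:-B, 8:+C, 9:+B, 10:+C, 11:-C, 12:-B, 13:-C, 14:+C, 15:+*, 16:+C
Rule 1 (one point beyond the 3σ limits) is satisfied at point 15.

rule 1 at point 15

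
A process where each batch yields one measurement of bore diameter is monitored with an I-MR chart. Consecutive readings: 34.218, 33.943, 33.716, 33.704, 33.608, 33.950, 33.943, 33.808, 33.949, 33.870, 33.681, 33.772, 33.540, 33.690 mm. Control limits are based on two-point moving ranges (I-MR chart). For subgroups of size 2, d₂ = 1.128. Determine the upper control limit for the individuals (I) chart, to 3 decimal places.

34.218

X̄ = (34.218 + 33.943 + 33.716 + 33.704 + 33.608 + 33.950 + 33.943 + 33.808 + 33.949 + 33.870 + 33.681 + 33.772 + 33.540 + 33.690) / 14 = 33.8137
Moving ranges: 0.275, 0.227, 0.012, 0.096, 0.342, 0.007, 0.135, 0.141, 0.079, 0.189, 0.091, 0.232, 0.150; M̄R̄ = 1.9760 / 13 = 0.1520
UCL = X̄ + 3·M̄R̄/d₂ = 33.8137 + 3 × 0.1520 / 1.128 = 34.2180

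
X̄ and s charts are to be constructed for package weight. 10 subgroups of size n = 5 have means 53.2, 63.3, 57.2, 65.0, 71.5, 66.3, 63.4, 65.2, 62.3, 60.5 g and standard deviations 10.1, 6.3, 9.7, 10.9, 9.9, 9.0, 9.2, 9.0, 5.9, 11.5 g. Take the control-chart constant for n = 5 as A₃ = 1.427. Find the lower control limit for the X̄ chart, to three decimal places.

X̄̄ = (53.2 + 63.3 + 57.2 + 65.0 + 71.5 + 66.3 + 63.4 + 65.2 + 62.3 + 60.5) / 10 = 62.7900
s̄ = (10.1 + 6.3 + 9.7 + 10.9 + 9.9 + 9.0 + 9.2 + 9.0 + 5.9 + 11.5) / 10 = 9.1500
LCL = X̄̄ − A₃·s̄ = 62.7900 − 1.427 × 9.1500 = 49.7330

49.733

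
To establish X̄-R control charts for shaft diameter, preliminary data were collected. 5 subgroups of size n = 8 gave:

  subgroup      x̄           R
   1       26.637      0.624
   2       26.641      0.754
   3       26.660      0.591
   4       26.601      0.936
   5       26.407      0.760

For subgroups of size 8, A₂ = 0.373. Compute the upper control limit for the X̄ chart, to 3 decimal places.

26.863

X̄̄ = (26.637 + 26.641 + 26.660 + 26.601 + 26.407) / 5 = 132.9460 / 5 = 26.5892
R̄ = (0.624 + 0.754 + 0.591 + 0.936 + 0.760) / 5 = 3.6650 / 5 = 0.7330
UCL = X̄̄ + A₂·R̄ = 26.5892 + 0.373 × 0.7330 = 26.8626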